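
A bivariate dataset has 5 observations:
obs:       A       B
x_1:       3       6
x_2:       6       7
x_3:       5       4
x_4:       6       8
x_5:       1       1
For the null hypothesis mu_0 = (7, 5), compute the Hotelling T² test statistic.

Step 1 — sample mean vector:
  mean(A) = (3 + 6 + 5 + 6 + 1) / 5 = 21/5 = 4.2
  mean(B) = (6 + 7 + 4 + 8 + 1) / 5 = 26/5 = 5.2
  x̄ = (4.2, 5.2),  deviation x̄ - mu_0 = (4.2, 5.2) - (7, 5) = (-2.8, 0.2).

Step 2 — sample covariance matrix, S[i,j] = (1/(n-1)) · Σ_k (x_{k,i} - mean_i) · (x_{k,j} - mean_j), divisor n-1 = 4:
  S[A,A] = ((-1.2)·(-1.2) + (1.8)·(1.8) + (0.8)·(0.8) + (1.8)·(1.8) + (-3.2)·(-3.2)) / 4 = 18.8/4 = 4.7
  S[A,B] = ((-1.2)·(0.8) + (1.8)·(1.8) + (0.8)·(-1.2) + (1.8)·(2.8) + (-3.2)·(-4.2)) / 4 = 19.8/4 = 4.95
  S[B,B] = ((0.8)·(0.8) + (1.8)·(1.8) + (-1.2)·(-1.2) + (2.8)·(2.8) + (-4.2)·(-4.2)) / 4 = 30.8/4 = 7.7
  S = [[4.7, 4.95],
 [4.95, 7.7]].

Step 3 — invert S. det(S) = 4.7·7.7 - (4.95)² = 11.6875.
  S^{-1} = (1/det) · [[d, -b], [-b, a]] = [[0.6588, -0.4235],
 [-0.4235, 0.4021]].

Step 4 — quadratic form (x̄ - mu_0)^T · S^{-1} · (x̄ - mu_0):
  S^{-1} · (x̄ - mu_0) = (-1.9294, 1.2663),
  (x̄ - mu_0)^T · [...] = (-2.8)·(-1.9294) + (0.2)·(1.2663) = 5.6556.

Step 5 — scale by n: T² = 5 · 5.6556 = 28.2781.

T² ≈ 28.2781


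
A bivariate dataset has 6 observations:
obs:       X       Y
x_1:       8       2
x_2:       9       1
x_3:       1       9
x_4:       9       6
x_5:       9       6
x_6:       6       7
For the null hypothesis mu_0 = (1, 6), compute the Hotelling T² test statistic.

Step 1 — sample mean vector:
  mean(X) = (8 + 9 + 1 + 9 + 9 + 6) / 6 = 42/6 = 7
  mean(Y) = (2 + 1 + 9 + 6 + 6 + 7) / 6 = 31/6 = 5.1667
  x̄ = (7, 5.1667),  deviation x̄ - mu_0 = (7, 5.1667) - (1, 6) = (6, -0.8333).

Step 2 — sample covariance matrix, S[i,j] = (1/(n-1)) · Σ_k (x_{k,i} - mean_i) · (x_{k,j} - mean_j), divisor n-1 = 5:
  S[X,X] = ((1)·(1) + (2)·(2) + (-6)·(-6) + (2)·(2) + (2)·(2) + (-1)·(-1)) / 5 = 50/5 = 10
  S[X,Y] = ((1)·(-3.1667) + (2)·(-4.1667) + (-6)·(3.8333) + (2)·(0.8333) + (2)·(0.8333) + (-1)·(1.8333)) / 5 = -33/5 = -6.6
  S[Y,Y] = ((-3.1667)·(-3.1667) + (-4.1667)·(-4.1667) + (3.8333)·(3.8333) + (0.8333)·(0.8333) + (0.8333)·(0.8333) + (1.8333)·(1.8333)) / 5 = 46.8333/5 = 9.3667
  S = [[10, -6.6],
 [-6.6, 9.3667]].

Step 3 — invert S. det(S) = 10·9.3667 - (-6.6)² = 50.1067.
  S^{-1} = (1/det) · [[d, -b], [-b, a]] = [[0.1869, 0.1317],
 [0.1317, 0.1996]].

Step 4 — quadratic form (x̄ - mu_0)^T · S^{-1} · (x̄ - mu_0):
  S^{-1} · (x̄ - mu_0) = (1.0118, 0.624),
  (x̄ - mu_0)^T · [...] = (6)·(1.0118) + (-0.8333)·(0.624) = 5.551.

Step 5 — scale by n: T² = 6 · 5.551 = 33.3063.

T² ≈ 33.3063


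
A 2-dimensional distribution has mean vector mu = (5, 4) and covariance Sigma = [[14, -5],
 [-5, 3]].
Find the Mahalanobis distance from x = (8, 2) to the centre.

Step 1 — centre the observation: (x - mu) = (3, -2).

Step 2 — invert Sigma. det(Sigma) = 14·3 - (-5)² = 17.
  Sigma^{-1} = (1/det) · [[d, -b], [-b, a]] = [[0.1765, 0.2941],
 [0.2941, 0.8235]].

Step 3 — form the quadratic (x - mu)^T · Sigma^{-1} · (x - mu):
  Sigma^{-1} · (x - mu) = (-0.0588, -0.7647).
  (x - mu)^T · [Sigma^{-1} · (x - mu)] = (3)·(-0.0588) + (-2)·(-0.7647) = 1.3529.

Step 4 — take square root: d = √(1.3529) ≈ 1.1632.

d(x, mu) = √(1.3529) ≈ 1.1632


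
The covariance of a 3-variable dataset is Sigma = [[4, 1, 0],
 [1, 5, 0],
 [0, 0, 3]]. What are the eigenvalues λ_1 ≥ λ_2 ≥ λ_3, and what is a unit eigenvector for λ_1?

Step 1 — characteristic polynomial p(λ) = det(λI - Sigma) = λ³ - tr·λ² + c_1·λ - det, where tr = trace, c_1 = sum of the principal 2×2 minors, det = det(Sigma):
  tr = 4 + 5 + 3 = 12,
  c_1 = (4·5 - (1)²) + (4·3 - (0)²) + (5·3 - (0)²) = 19 + 12 + 15 = 46,
  det = 4·(5·3 - (0)²) - (1)·((1)·3 - (0)·(0)) + (0)·((1)·(0) - 5·(0)) = 4·(15) - (1)·(3) + (0)·(0) = 57.
  So p(λ) = λ³ - 12λ² + 46λ - 57.
Step 2 — look for an integer root (rational root theorem: any rational root is an integer divisor of 57). Testing λ = 3:
  p(3) = 27 - 108 + 138 - 57 = 0  ✓
  Dividing out (λ - 3): p(λ) = (λ - 3)(λ² - 9λ + 19).
Step 3 — remaining eigenvalues from the quadratic λ² - 9λ + 19 = 0:
  Δ = 9² - 4·19 = 81 - 76 = 5,  λ = (9 ± √5)/2 = (9 ± 2.2361)/2 ≈ 5.618 or 3.382.
  Sorted: λ_1 = 5.618,  λ_2 = 3.382,  λ_3 = 3  (check: sum = 12 = tr ✓).

Step 4 — unit eigenvector for λ_1 ≈ 5.618: v spans the null space of (Sigma - λ_1 I), whose rows are
  r_1 = (-1.618, 1, 0),  r_2 = (1, -0.618, 0),  r_3 = (0, 0, -2.618).
  v is orthogonal to every row, so take v ∝ r_1 × r_3 = ((1)·(-2.618) - (0)·(0), (0)·(0) - (-1.618)·(-2.618), (-1.618)·(0) - (1)·(0)) ≈ (-2.618, -4.2361, 0).
  Rescale (multiply by -1 so the first nonzero entry is positive): u = (2.618, 4.2361, 0).
  ||u|| = √((2.618)² + (4.2361)² + (0)²) = √(24.7984) ≈ 4.9798,  v_1 = u/||u|| ≈ (0.5257, 0.8507, 0) (||v_1|| = 1).

λ_1 = 5.618,  λ_2 = 3.382,  λ_3 = 3;  v_1 ≈ (0.5257, 0.8507, 0)


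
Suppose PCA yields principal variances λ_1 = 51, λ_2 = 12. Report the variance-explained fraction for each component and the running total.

Step 1 — total variance = trace(Sigma) = Σ λ_i = 51 + 12 = 63.

Step 2 — fraction explained by component i = λ_i / Σ λ:
  PC1: 51/63 = 0.8095
  PC2: 12/63 = 0.1905

Step 3 — cumulative fraction after k components = (λ_1 + ... + λ_k) / Σ λ:
  k = 1: 51/63 = 0.8095
  k = 2: (51 + 12)/63 = 63/63 = 1

Summary (fraction, with percent):

explained: PC1 0.8095 (80.95%), PC2 0.1905 (19.05%);  cumulative: 0.8095, 1


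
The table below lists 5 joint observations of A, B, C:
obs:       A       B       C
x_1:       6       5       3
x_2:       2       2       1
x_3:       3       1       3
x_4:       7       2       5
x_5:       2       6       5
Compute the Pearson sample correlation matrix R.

Step 1 — column means:
  mean(A) = (6 + 2 + 3 + 7 + 2) / 5 = 20/5 = 4
  mean(B) = (5 + 2 + 1 + 2 + 6) / 5 = 16/5 = 3.2
  mean(C) = (3 + 1 + 3 + 5 + 5) / 5 = 17/5 = 3.4

Step 2 — sample variances and covariances s[i,j] = (1/(n-1)) · Σ_k (x_{k,i} - mean_i) · (x_{k,j} - mean_j), with n-1 = 4:
  s[A,A] = ((2)·(2) + (-2)·(-2) + (-1)·(-1) + (3)·(3) + (-2)·(-2)) / 4 = 22/4 = 5.5
  s[A,B] = ((2)·(1.8) + (-2)·(-1.2) + (-1)·(-2.2) + (3)·(-1.2) + (-2)·(2.8)) / 4 = -1/4 = -0.25
  s[A,C] = ((2)·(-0.4) + (-2)·(-2.4) + (-1)·(-0.4) + (3)·(1.6) + (-2)·(1.6)) / 4 = 6/4 = 1.5
  s[B,B] = ((1.8)·(1.8) + (-1.2)·(-1.2) + (-2.2)·(-2.2) + (-1.2)·(-1.2) + (2.8)·(2.8)) / 4 = 18.8/4 = 4.7
  s[B,C] = ((1.8)·(-0.4) + (-1.2)·(-2.4) + (-2.2)·(-0.4) + (-1.2)·(1.6) + (2.8)·(1.6)) / 4 = 5.6/4 = 1.4
  s[C,C] = ((-0.4)·(-0.4) + (-2.4)·(-2.4) + (-0.4)·(-0.4) + (1.6)·(1.6) + (1.6)·(1.6)) / 4 = 11.2/4 = 2.8
  Sample standard deviations s_i = √(s[i,i]):
  s(A) = √(5.5) = 2.3452
  s(B) = √(4.7) = 2.1679
  s(C) = √(2.8) = 1.6733

Step 3 — r_{ij} = s_{ij} / (s_i · s_j):
  r[A,A] = 1 (diagonal).
  r[A,B] = -0.25 / (2.3452 · 2.1679) = -0.25 / 5.0843 = -0.0492
  r[A,C] = 1.5 / (2.3452 · 1.6733) = 1.5 / 3.9243 = 0.3822
  r[B,B] = 1 (diagonal).
  r[B,C] = 1.4 / (2.1679 · 1.6733) = 1.4 / 3.6277 = 0.3859
  r[C,C] = 1 (diagonal).

R is symmetric with unit diagonal. Assembling:

R = [[1, -0.0492, 0.3822],
 [-0.0492, 1, 0.3859],
 [0.3822, 0.3859, 1]]


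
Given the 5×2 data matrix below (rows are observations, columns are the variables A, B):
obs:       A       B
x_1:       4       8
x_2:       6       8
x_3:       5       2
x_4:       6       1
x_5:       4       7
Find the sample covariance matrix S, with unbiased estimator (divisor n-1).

Step 1 — column means:
  mean(A) = (4 + 6 + 5 + 6 + 4) / 5 = 25/5 = 5
  mean(B) = (8 + 8 + 2 + 1 + 7) / 5 = 26/5 = 5.2

Step 2 — sample covariance S[i,j] = (1/(n-1)) · Σ_k (x_{k,i} - mean_i) · (x_{k,j} - mean_j), with n-1 = 4.
  S[A,A] = ((-1)·(-1) + (1)·(1) + (0)·(0) + (1)·(1) + (-1)·(-1)) / 4 = 4/4 = 1
  S[A,B] = ((-1)·(2.8) + (1)·(2.8) + (0)·(-3.2) + (1)·(-4.2) + (-1)·(1.8)) / 4 = -6/4 = -1.5
  S[B,B] = ((2.8)·(2.8) + (2.8)·(2.8) + (-3.2)·(-3.2) + (-4.2)·(-4.2) + (1.8)·(1.8)) / 4 = 46.8/4 = 11.7

S is symmetric (S[j,i] = S[i,j]). Assembling:

S = [[1, -1.5],
 [-1.5, 11.7]]


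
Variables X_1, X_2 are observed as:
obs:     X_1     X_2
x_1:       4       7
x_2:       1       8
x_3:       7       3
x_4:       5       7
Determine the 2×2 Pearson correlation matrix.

Step 1 — column means:
  mean(X_1) = (4 + 1 + 7 + 5) / 4 = 17/4 = 4.25
  mean(X_2) = (7 + 8 + 3 + 7) / 4 = 25/4 = 6.25

Step 2 — sample variances and covariances s[i,j] = (1/(n-1)) · Σ_k (x_{k,i} - mean_i) · (x_{k,j} - mean_j), with n-1 = 3:
  s[X_1,X_1] = ((-0.25)·(-0.25) + (-3.25)·(-3.25) + (2.75)·(2.75) + (0.75)·(0.75)) / 3 = 18.75/3 = 6.25
  s[X_1,X_2] = ((-0.25)·(0.75) + (-3.25)·(1.75) + (2.75)·(-3.25) + (0.75)·(0.75)) / 3 = -14.25/3 = -4.75
  s[X_2,X_2] = ((0.75)·(0.75) + (1.75)·(1.75) + (-3.25)·(-3.25) + (0.75)·(0.75)) / 3 = 14.75/3 = 4.9167
  Sample standard deviations s_i = √(s[i,i]):
  s(X_1) = √(6.25) = 2.5
  s(X_2) = √(4.9167) = 2.2174

Step 3 — r_{ij} = s_{ij} / (s_i · s_j):
  r[X_1,X_1] = 1 (diagonal).
  r[X_1,X_2] = -4.75 / (2.5 · 2.2174) = -4.75 / 5.5434 = -0.8569
  r[X_2,X_2] = 1 (diagonal).

R is symmetric with unit diagonal. Assembling:

R = [[1, -0.8569],
 [-0.8569, 1]]


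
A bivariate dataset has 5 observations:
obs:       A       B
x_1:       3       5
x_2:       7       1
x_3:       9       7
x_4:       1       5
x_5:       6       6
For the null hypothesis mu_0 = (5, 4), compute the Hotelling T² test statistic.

Step 1 — sample mean vector:
  mean(A) = (3 + 7 + 9 + 1 + 6) / 5 = 26/5 = 5.2
  mean(B) = (5 + 1 + 7 + 5 + 6) / 5 = 24/5 = 4.8
  x̄ = (5.2, 4.8),  deviation x̄ - mu_0 = (5.2, 4.8) - (5, 4) = (0.2, 0.8).

Step 2 — sample covariance matrix, S[i,j] = (1/(n-1)) · Σ_k (x_{k,i} - mean_i) · (x_{k,j} - mean_j), divisor n-1 = 4:
  S[A,A] = ((-2.2)·(-2.2) + (1.8)·(1.8) + (3.8)·(3.8) + (-4.2)·(-4.2) + (0.8)·(0.8)) / 4 = 40.8/4 = 10.2
  S[A,B] = ((-2.2)·(0.2) + (1.8)·(-3.8) + (3.8)·(2.2) + (-4.2)·(0.2) + (0.8)·(1.2)) / 4 = 1.2/4 = 0.3
  S[B,B] = ((0.2)·(0.2) + (-3.8)·(-3.8) + (2.2)·(2.2) + (0.2)·(0.2) + (1.2)·(1.2)) / 4 = 20.8/4 = 5.2
  S = [[10.2, 0.3],
 [0.3, 5.2]].

Step 3 — invert S. det(S) = 10.2·5.2 - (0.3)² = 52.95.
  S^{-1} = (1/det) · [[d, -b], [-b, a]] = [[0.0982, -0.0057],
 [-0.0057, 0.1926]].

Step 4 — quadratic form (x̄ - mu_0)^T · S^{-1} · (x̄ - mu_0):
  S^{-1} · (x̄ - mu_0) = (0.0151, 0.153),
  (x̄ - mu_0)^T · [...] = (0.2)·(0.0151) + (0.8)·(0.153) = 0.1254.

Step 5 — scale by n: T² = 5 · 0.1254 = 0.627.

T² ≈ 0.627


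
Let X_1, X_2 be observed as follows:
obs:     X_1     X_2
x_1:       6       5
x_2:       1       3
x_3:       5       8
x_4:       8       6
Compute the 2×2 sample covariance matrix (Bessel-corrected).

Step 1 — column means:
  mean(X_1) = (6 + 1 + 5 + 8) / 4 = 20/4 = 5
  mean(X_2) = (5 + 3 + 8 + 6) / 4 = 22/4 = 5.5

Step 2 — sample covariance S[i,j] = (1/(n-1)) · Σ_k (x_{k,i} - mean_i) · (x_{k,j} - mean_j), with n-1 = 3.
  S[X_1,X_1] = ((1)·(1) + (-4)·(-4) + (0)·(0) + (3)·(3)) / 3 = 26/3 = 8.6667
  S[X_1,X_2] = ((1)·(-0.5) + (-4)·(-2.5) + (0)·(2.5) + (3)·(0.5)) / 3 = 11/3 = 3.6667
  S[X_2,X_2] = ((-0.5)·(-0.5) + (-2.5)·(-2.5) + (2.5)·(2.5) + (0.5)·(0.5)) / 3 = 13/3 = 4.3333

S is symmetric (S[j,i] = S[i,j]). Assembling:

S = [[8.6667, 3.6667],
 [3.6667, 4.3333]]


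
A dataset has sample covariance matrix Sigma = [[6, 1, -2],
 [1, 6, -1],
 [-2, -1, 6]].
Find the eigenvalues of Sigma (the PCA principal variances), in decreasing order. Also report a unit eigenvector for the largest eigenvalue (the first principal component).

Step 1 — characteristic polynomial p(λ) = det(λI - Sigma) = λ³ - tr·λ² + c_1·λ - det, where tr = trace, c_1 = sum of the principal 2×2 minors, det = det(Sigma):
  tr = 6 + 6 + 6 = 18,
  c_1 = (6·6 - (1)²) + (6·6 - (-2)²) + (6·6 - (-1)²) = 35 + 32 + 35 = 102,
  det = 6·(6·6 - (-1)²) - (1)·((1)·6 - (-1)·(-2)) + (-2)·((1)·(-1) - 6·(-2)) = 6·(35) - (1)·(4) + (-2)·(11) = 184.
  So p(λ) = λ³ - 18λ² + 102λ - 184.
Step 2 — look for an integer root (rational root theorem: any rational root is an integer divisor of 184). Testing λ = 4:
  p(4) = 64 - 288 + 408 - 184 = 0  ✓
  Dividing out (λ - 4): p(λ) = (λ - 4)(λ² - 14λ + 46).
Step 3 — remaining eigenvalues from the quadratic λ² - 14λ + 46 = 0:
  Δ = 14² - 4·46 = 196 - 184 = 12,  λ = (14 ± √12)/2 = (14 ± 3.4641)/2 ≈ 8.7321 or 5.2679.
  Sorted: λ_1 = 8.7321,  λ_2 = 5.2679,  λ_3 = 4  (check: sum = 18 = tr ✓).

Step 4 — unit eigenvector for λ_1 ≈ 8.7321: v spans the null space of (Sigma - λ_1 I), whose rows are
  r_1 = (-2.7321, 1, -2),  r_2 = (1, -2.7321, -1),  r_3 = (-2, -1, -2.7321).
  v is orthogonal to every row, so take v ∝ r_1 × r_2 = ((1)·(-1) - (-2)·(-2.7321), (-2)·(1) - (-2.7321)·(-1), (-2.7321)·(-2.7321) - (1)·(1)) ≈ (-6.4641, -4.7321, 6.4641).
  Rescale (multiply by -1 so the first nonzero entry is positive): u = (6.4641, 4.7321, -6.4641).
  ||u|| = √((6.4641)² + (4.7321)² + (-6.4641)²) = √(105.9615) ≈ 10.2938,  v_1 = u/||u|| ≈ (0.628, 0.4597, -0.628) (||v_1|| = 1).

λ_1 = 8.7321,  λ_2 = 5.2679,  λ_3 = 4;  v_1 ≈ (0.628, 0.4597, -0.628)


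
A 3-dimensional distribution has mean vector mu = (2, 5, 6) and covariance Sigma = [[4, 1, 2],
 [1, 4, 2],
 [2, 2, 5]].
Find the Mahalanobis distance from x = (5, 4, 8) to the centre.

Step 1 — centre the observation: (x - mu) = (3, -1, 2).

Step 2 — invert Sigma (cofactor / det for 3×3, or solve directly):
  Sigma^{-1} = [[0.3137, -0.0196, -0.1176],
 [-0.0196, 0.3137, -0.1176],
 [-0.1176, -0.1176, 0.2941]].

Step 3 — form the quadratic (x - mu)^T · Sigma^{-1} · (x - mu):
  Sigma^{-1} · (x - mu) = (0.7255, -0.6078, 0.3529).
  (x - mu)^T · [Sigma^{-1} · (x - mu)] = (3)·(0.7255) + (-1)·(-0.6078) + (2)·(0.3529) = 3.4902.

Step 4 — take square root: d = √(3.4902) ≈ 1.8682.

d(x, mu) = √(3.4902) ≈ 1.8682


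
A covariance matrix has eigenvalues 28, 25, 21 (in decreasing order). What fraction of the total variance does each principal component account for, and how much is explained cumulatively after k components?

Step 1 — total variance = trace(Sigma) = Σ λ_i = 28 + 25 + 21 = 74.

Step 2 — fraction explained by component i = λ_i / Σ λ:
  PC1: 28/74 = 0.3784
  PC2: 25/74 = 0.3378
  PC3: 21/74 = 0.2838

Step 3 — cumulative fraction after k components = (λ_1 + ... + λ_k) / Σ λ:
  k = 1: 28/74 = 0.3784
  k = 2: (28 + 25)/74 = 53/74 = 0.7162
  k = 3: (28 + 25 + 21)/74 = 74/74 = 1

Summary (fraction, with percent):

explained: PC1 0.3784 (37.84%), PC2 0.3378 (33.78%), PC3 0.2838 (28.38%);  cumulative: 0.3784, 0.7162, 1


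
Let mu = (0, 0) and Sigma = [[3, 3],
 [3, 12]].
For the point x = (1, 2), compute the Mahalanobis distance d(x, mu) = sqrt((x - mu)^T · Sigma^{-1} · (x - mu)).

Step 1 — centre the observation: (x - mu) = (1, 2).

Step 2 — invert Sigma. det(Sigma) = 3·12 - (3)² = 27.
  Sigma^{-1} = (1/det) · [[d, -b], [-b, a]] = [[0.4444, -0.1111],
 [-0.1111, 0.1111]].

Step 3 — form the quadratic (x - mu)^T · Sigma^{-1} · (x - mu):
  Sigma^{-1} · (x - mu) = (0.2222, 0.1111).
  (x - mu)^T · [Sigma^{-1} · (x - mu)] = (1)·(0.2222) + (2)·(0.1111) = 0.4444.

Step 4 — take square root: d = √(0.4444) ≈ 0.6667.

d(x, mu) = √(0.4444) ≈ 0.6667


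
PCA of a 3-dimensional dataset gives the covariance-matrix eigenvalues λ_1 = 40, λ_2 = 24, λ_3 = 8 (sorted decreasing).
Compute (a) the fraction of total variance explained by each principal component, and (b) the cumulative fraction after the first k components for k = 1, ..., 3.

Step 1 — total variance = trace(Sigma) = Σ λ_i = 40 + 24 + 8 = 72.

Step 2 — fraction explained by component i = λ_i / Σ λ:
  PC1: 40/72 = 0.5556
  PC2: 24/72 = 0.3333
  PC3: 8/72 = 0.1111

Step 3 — cumulative fraction after k components = (λ_1 + ... + λ_k) / Σ λ:
  k = 1: 40/72 = 0.5556
  k = 2: (40 + 24)/72 = 64/72 = 0.8889
  k = 3: (40 + 24 + 8)/72 = 72/72 = 1

Summary (fraction, with percent):

explained: PC1 0.5556 (55.56%), PC2 0.3333 (33.33%), PC3 0.1111 (11.11%);  cumulative: 0.5556, 0.8889, 1


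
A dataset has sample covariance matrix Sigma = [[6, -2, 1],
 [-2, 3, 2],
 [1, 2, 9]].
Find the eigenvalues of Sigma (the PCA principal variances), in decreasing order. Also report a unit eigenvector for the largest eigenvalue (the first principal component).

Step 1 — characteristic polynomial p(λ) = det(λI - Sigma) = λ³ - tr·λ² + c_1·λ - det, where tr = trace, c_1 = sum of the principal 2×2 minors, det = det(Sigma):
  tr = 6 + 3 + 9 = 18,
  c_1 = (6·3 - (-2)²) + (6·9 - (1)²) + (3·9 - (2)²) = 14 + 53 + 23 = 90,
  det = 6·(3·9 - (2)²) - (-2)·((-2)·9 - (2)·(1)) + (1)·((-2)·(2) - 3·(1)) = 6·(23) - (-2)·(-20) + (1)·(-7) = 91.
  So p(λ) = λ³ - 18λ² + 90λ - 91.
Step 2 — look for an integer root (rational root theorem: any rational root is an integer divisor of 91). Testing λ = 7:
  p(7) = 343 - 882 + 630 - 91 = 0  ✓
  Dividing out (λ - 7): p(λ) = (λ - 7)(λ² - 11λ + 13).
Step 3 — remaining eigenvalues from the quadratic λ² - 11λ + 13 = 0:
  Δ = 11² - 4·13 = 121 - 52 = 69,  λ = (11 ± √69)/2 = (11 ± 8.3066)/2 ≈ 9.6533 or 1.3467.
  Sorted: λ_1 = 9.6533,  λ_2 = 7,  λ_3 = 1.3467  (check: sum = 18 = tr ✓).

Step 4 — unit eigenvector for λ_1 ≈ 9.6533: v spans the null space of (Sigma - λ_1 I), whose rows are
  r_1 = (-3.6533, -2, 1),  r_2 = (-2, -6.6533, 2),  r_3 = (1, 2, -0.6533).
  v is orthogonal to every row, so take v ∝ r_1 × r_2 = ((-2)·(2) - (1)·(-6.6533), (1)·(-2) - (-3.6533)·(2), (-3.6533)·(-6.6533) - (-2)·(-2)) ≈ (2.6533, 5.3066, 20.3066).
  Let u = (2.6533, 5.3066, 20.3066).
  ||u|| = √((2.6533)² + (5.3066)² + (20.3066)²) = √(447.5593) ≈ 21.1556,  v_1 = u/||u|| ≈ (0.1254, 0.2508, 0.9599) (||v_1|| = 1).

λ_1 = 9.6533,  λ_2 = 7,  λ_3 = 1.3467;  v_1 ≈ (0.1254, 0.2508, 0.9599)


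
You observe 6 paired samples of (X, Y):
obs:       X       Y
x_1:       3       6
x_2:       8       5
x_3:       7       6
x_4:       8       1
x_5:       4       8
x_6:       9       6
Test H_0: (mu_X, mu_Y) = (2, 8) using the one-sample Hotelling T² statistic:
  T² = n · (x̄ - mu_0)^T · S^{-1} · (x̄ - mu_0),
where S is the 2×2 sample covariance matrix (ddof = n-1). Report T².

Step 1 — sample mean vector:
  mean(X) = (3 + 8 + 7 + 8 + 4 + 9) / 6 = 39/6 = 6.5
  mean(Y) = (6 + 5 + 6 + 1 + 8 + 6) / 6 = 32/6 = 5.3333
  x̄ = (6.5, 5.3333),  deviation x̄ - mu_0 = (6.5, 5.3333) - (2, 8) = (4.5, -2.6667).

Step 2 — sample covariance matrix, S[i,j] = (1/(n-1)) · Σ_k (x_{k,i} - mean_i) · (x_{k,j} - mean_j), divisor n-1 = 5:
  S[X,X] = ((-3.5)·(-3.5) + (1.5)·(1.5) + (0.5)·(0.5) + (1.5)·(1.5) + (-2.5)·(-2.5) + (2.5)·(2.5)) / 5 = 29.5/5 = 5.9
  S[X,Y] = ((-3.5)·(0.6667) + (1.5)·(-0.3333) + (0.5)·(0.6667) + (1.5)·(-4.3333) + (-2.5)·(2.6667) + (2.5)·(0.6667)) / 5 = -14/5 = -2.8
  S[Y,Y] = ((0.6667)·(0.6667) + (-0.3333)·(-0.3333) + (0.6667)·(0.6667) + (-4.3333)·(-4.3333) + (2.6667)·(2.6667) + (0.6667)·(0.6667)) / 5 = 27.3333/5 = 5.4667
  S = [[5.9, -2.8],
 [-2.8, 5.4667]].

Step 3 — invert S. det(S) = 5.9·5.4667 - (-2.8)² = 24.4133.
  S^{-1} = (1/det) · [[d, -b], [-b, a]] = [[0.2239, 0.1147],
 [0.1147, 0.2417]].

Step 4 — quadratic form (x̄ - mu_0)^T · S^{-1} · (x̄ - mu_0):
  S^{-1} · (x̄ - mu_0) = (0.7018, -0.1283),
  (x̄ - mu_0)^T · [...] = (4.5)·(0.7018) + (-2.6667)·(-0.1283) = 3.5004.

Step 5 — scale by n: T² = 6 · 3.5004 = 21.0022.

T² ≈ 21.0022


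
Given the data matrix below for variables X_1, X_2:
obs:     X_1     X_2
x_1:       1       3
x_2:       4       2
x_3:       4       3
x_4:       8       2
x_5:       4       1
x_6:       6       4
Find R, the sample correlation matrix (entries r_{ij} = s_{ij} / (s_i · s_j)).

Step 1 — column means:
  mean(X_1) = (1 + 4 + 4 + 8 + 4 + 6) / 6 = 27/6 = 4.5
  mean(X_2) = (3 + 2 + 3 + 2 + 1 + 4) / 6 = 15/6 = 2.5

Step 2 — sample variances and covariances s[i,j] = (1/(n-1)) · Σ_k (x_{k,i} - mean_i) · (x_{k,j} - mean_j), with n-1 = 5:
  s[X_1,X_1] = ((-3.5)·(-3.5) + (-0.5)·(-0.5) + (-0.5)·(-0.5) + (3.5)·(3.5) + (-0.5)·(-0.5) + (1.5)·(1.5)) / 5 = 27.5/5 = 5.5
  s[X_1,X_2] = ((-3.5)·(0.5) + (-0.5)·(-0.5) + (-0.5)·(0.5) + (3.5)·(-0.5) + (-0.5)·(-1.5) + (1.5)·(1.5)) / 5 = -0.5/5 = -0.1
  s[X_2,X_2] = ((0.5)·(0.5) + (-0.5)·(-0.5) + (0.5)·(0.5) + (-0.5)·(-0.5) + (-1.5)·(-1.5) + (1.5)·(1.5)) / 5 = 5.5/5 = 1.1
  Sample standard deviations s_i = √(s[i,i]):
  s(X_1) = √(5.5) = 2.3452
  s(X_2) = √(1.1) = 1.0488

Step 3 — r_{ij} = s_{ij} / (s_i · s_j):
  r[X_1,X_1] = 1 (diagonal).
  r[X_1,X_2] = -0.1 / (2.3452 · 1.0488) = -0.1 / 2.4597 = -0.0407
  r[X_2,X_2] = 1 (diagonal).

R is symmetric with unit diagonal. Assembling:

R = [[1, -0.0407],
 [-0.0407, 1]]


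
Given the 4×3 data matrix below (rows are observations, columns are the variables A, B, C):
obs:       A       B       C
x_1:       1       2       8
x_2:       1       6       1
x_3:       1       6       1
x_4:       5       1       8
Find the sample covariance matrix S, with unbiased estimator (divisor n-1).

Step 1 — column means:
  mean(A) = (1 + 1 + 1 + 5) / 4 = 8/4 = 2
  mean(B) = (2 + 6 + 6 + 1) / 4 = 15/4 = 3.75
  mean(C) = (8 + 1 + 1 + 8) / 4 = 18/4 = 4.5

Step 2 — sample covariance S[i,j] = (1/(n-1)) · Σ_k (x_{k,i} - mean_i) · (x_{k,j} - mean_j), with n-1 = 3.
  S[A,A] = ((-1)·(-1) + (-1)·(-1) + (-1)·(-1) + (3)·(3)) / 3 = 12/3 = 4
  S[A,B] = ((-1)·(-1.75) + (-1)·(2.25) + (-1)·(2.25) + (3)·(-2.75)) / 3 = -11/3 = -3.6667
  S[A,C] = ((-1)·(3.5) + (-1)·(-3.5) + (-1)·(-3.5) + (3)·(3.5)) / 3 = 14/3 = 4.6667
  S[B,B] = ((-1.75)·(-1.75) + (2.25)·(2.25) + (2.25)·(2.25) + (-2.75)·(-2.75)) / 3 = 20.75/3 = 6.9167
  S[B,C] = ((-1.75)·(3.5) + (2.25)·(-3.5) + (2.25)·(-3.5) + (-2.75)·(3.5)) / 3 = -31.5/3 = -10.5
  S[C,C] = ((3.5)·(3.5) + (-3.5)·(-3.5) + (-3.5)·(-3.5) + (3.5)·(3.5)) / 3 = 49/3 = 16.3333

S is symmetric (S[j,i] = S[i,j]). Assembling:

S = [[4, -3.6667, 4.6667],
 [-3.6667, 6.9167, -10.5],
 [4.6667, -10.5, 16.3333]]


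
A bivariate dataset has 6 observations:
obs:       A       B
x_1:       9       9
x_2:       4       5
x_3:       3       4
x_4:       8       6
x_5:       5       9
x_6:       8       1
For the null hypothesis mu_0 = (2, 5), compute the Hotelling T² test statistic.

Step 1 — sample mean vector:
  mean(A) = (9 + 4 + 3 + 8 + 5 + 8) / 6 = 37/6 = 6.1667
  mean(B) = (9 + 5 + 4 + 6 + 9 + 1) / 6 = 34/6 = 5.6667
  x̄ = (6.1667, 5.6667),  deviation x̄ - mu_0 = (6.1667, 5.6667) - (2, 5) = (4.1667, 0.6667).

Step 2 — sample covariance matrix, S[i,j] = (1/(n-1)) · Σ_k (x_{k,i} - mean_i) · (x_{k,j} - mean_j), divisor n-1 = 5:
  S[A,A] = ((2.8333)·(2.8333) + (-2.1667)·(-2.1667) + (-3.1667)·(-3.1667) + (1.8333)·(1.8333) + (-1.1667)·(-1.1667) + (1.8333)·(1.8333)) / 5 = 30.8333/5 = 6.1667
  S[A,B] = ((2.8333)·(3.3333) + (-2.1667)·(-0.6667) + (-3.1667)·(-1.6667) + (1.8333)·(0.3333) + (-1.1667)·(3.3333) + (1.8333)·(-4.6667)) / 5 = 4.3333/5 = 0.8667
  S[B,B] = ((3.3333)·(3.3333) + (-0.6667)·(-0.6667) + (-1.6667)·(-1.6667) + (0.3333)·(0.3333) + (3.3333)·(3.3333) + (-4.6667)·(-4.6667)) / 5 = 47.3333/5 = 9.4667
  S = [[6.1667, 0.8667],
 [0.8667, 9.4667]].

Step 3 — invert S. det(S) = 6.1667·9.4667 - (0.8667)² = 57.6267.
  S^{-1} = (1/det) · [[d, -b], [-b, a]] = [[0.1643, -0.015],
 [-0.015, 0.107]].

Step 4 — quadratic form (x̄ - mu_0)^T · S^{-1} · (x̄ - mu_0):
  S^{-1} · (x̄ - mu_0) = (0.6745, 0.0087),
  (x̄ - mu_0)^T · [...] = (4.1667)·(0.6745) + (0.6667)·(0.0087) = 2.816.

Step 5 — scale by n: T² = 6 · 2.816 = 16.8961.

T² ≈ 16.8961


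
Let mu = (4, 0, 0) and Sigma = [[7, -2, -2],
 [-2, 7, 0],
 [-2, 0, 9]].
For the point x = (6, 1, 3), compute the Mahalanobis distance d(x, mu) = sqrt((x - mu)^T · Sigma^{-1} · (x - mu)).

Step 1 — centre the observation: (x - mu) = (2, 1, 3).

Step 2 — invert Sigma (cofactor / det for 3×3, or solve directly):
  Sigma^{-1} = [[0.1671, 0.0477, 0.0371],
 [0.0477, 0.1565, 0.0106],
 [0.0371, 0.0106, 0.1194]].

Step 3 — form the quadratic (x - mu)^T · Sigma^{-1} · (x - mu):
  Sigma^{-1} · (x - mu) = (0.4934, 0.2838, 0.443).
  (x - mu)^T · [Sigma^{-1} · (x - mu)] = (2)·(0.4934) + (1)·(0.2838) + (3)·(0.443) = 2.5995.

Step 4 — take square root: d = √(2.5995) ≈ 1.6123.

d(x, mu) = √(2.5995) ≈ 1.6123


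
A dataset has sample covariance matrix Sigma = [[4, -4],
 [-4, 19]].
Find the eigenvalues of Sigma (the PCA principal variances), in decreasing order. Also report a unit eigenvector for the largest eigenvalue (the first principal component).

Step 1 — characteristic polynomial of 2×2 Sigma:
  det(Sigma - λI) = λ² - trace · λ + det = 0.
  trace = 4 + 19 = 23, det = 4·19 - (-4)² = 60.
Step 2 — discriminant:
  Δ = trace² - 4·det = 529 - 240 = 289.
Step 3 — eigenvalues:
  λ = (trace ± √Δ)/2 = (23 ± 17)/2,
  λ_1 = 20,  λ_2 = 3.

Step 4 — unit eigenvector for λ_1: solve (Sigma - λ_1 I)v = 0. First row:
  (4 - 20)·v_x + (-4)·v_y = 0, i.e. (-16)·v_x + (-4)·v_y = 0,
  so v ∝ (b, λ_1 - a) = (-4, 16); multiply by -1 so the first entry is positive: u = (4, -16).
  ||u|| = √((4)² + (-16)²) = √(272) ≈ 16.4924,
  v_1 = u/||u|| ≈ (0.2425, -0.9701) (||v_1|| = 1).

λ_1 = 20,  λ_2 = 3;  v_1 ≈ (0.2425, -0.9701)


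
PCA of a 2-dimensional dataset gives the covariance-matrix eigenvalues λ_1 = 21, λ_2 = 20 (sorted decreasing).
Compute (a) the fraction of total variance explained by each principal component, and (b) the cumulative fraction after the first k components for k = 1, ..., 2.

Step 1 — total variance = trace(Sigma) = Σ λ_i = 21 + 20 = 41.

Step 2 — fraction explained by component i = λ_i / Σ λ:
  PC1: 21/41 = 0.5122
  PC2: 20/41 = 0.4878

Step 3 — cumulative fraction after k components = (λ_1 + ... + λ_k) / Σ λ:
  k = 1: 21/41 = 0.5122
  k = 2: (21 + 20)/41 = 41/41 = 1

Summary (fraction, with percent):

explained: PC1 0.5122 (51.22%), PC2 0.4878 (48.78%);  cumulative: 0.5122, 1


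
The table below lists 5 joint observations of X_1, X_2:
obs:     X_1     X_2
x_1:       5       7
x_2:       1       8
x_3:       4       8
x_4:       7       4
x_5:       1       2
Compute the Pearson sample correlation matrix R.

Step 1 — column means:
  mean(X_1) = (5 + 1 + 4 + 7 + 1) / 5 = 18/5 = 3.6
  mean(X_2) = (7 + 8 + 8 + 4 + 2) / 5 = 29/5 = 5.8

Step 2 — sample variances and covariances s[i,j] = (1/(n-1)) · Σ_k (x_{k,i} - mean_i) · (x_{k,j} - mean_j), with n-1 = 4:
  s[X_1,X_1] = ((1.4)·(1.4) + (-2.6)·(-2.6) + (0.4)·(0.4) + (3.4)·(3.4) + (-2.6)·(-2.6)) / 4 = 27.2/4 = 6.8
  s[X_1,X_2] = ((1.4)·(1.2) + (-2.6)·(2.2) + (0.4)·(2.2) + (3.4)·(-1.8) + (-2.6)·(-3.8)) / 4 = 0.6/4 = 0.15
  s[X_2,X_2] = ((1.2)·(1.2) + (2.2)·(2.2) + (2.2)·(2.2) + (-1.8)·(-1.8) + (-3.8)·(-3.8)) / 4 = 28.8/4 = 7.2
  Sample standard deviations s_i = √(s[i,i]):
  s(X_1) = √(6.8) = 2.6077
  s(X_2) = √(7.2) = 2.6833

Step 3 — r_{ij} = s_{ij} / (s_i · s_j):
  r[X_1,X_1] = 1 (diagonal).
  r[X_1,X_2] = 0.15 / (2.6077 · 2.6833) = 0.15 / 6.9971 = 0.0214
  r[X_2,X_2] = 1 (diagonal).

R is symmetric with unit diagonal. Assembling:

R = [[1, 0.0214],
 [0.0214, 1]]


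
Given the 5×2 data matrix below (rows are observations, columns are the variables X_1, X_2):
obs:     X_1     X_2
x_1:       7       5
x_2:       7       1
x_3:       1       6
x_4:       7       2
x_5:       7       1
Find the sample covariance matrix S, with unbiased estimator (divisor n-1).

Step 1 — column means:
  mean(X_1) = (7 + 7 + 1 + 7 + 7) / 5 = 29/5 = 5.8
  mean(X_2) = (5 + 1 + 6 + 2 + 1) / 5 = 15/5 = 3

Step 2 — sample covariance S[i,j] = (1/(n-1)) · Σ_k (x_{k,i} - mean_i) · (x_{k,j} - mean_j), with n-1 = 4.
  S[X_1,X_1] = ((1.2)·(1.2) + (1.2)·(1.2) + (-4.8)·(-4.8) + (1.2)·(1.2) + (1.2)·(1.2)) / 4 = 28.8/4 = 7.2
  S[X_1,X_2] = ((1.2)·(2) + (1.2)·(-2) + (-4.8)·(3) + (1.2)·(-1) + (1.2)·(-2)) / 4 = -18/4 = -4.5
  S[X_2,X_2] = ((2)·(2) + (-2)·(-2) + (3)·(3) + (-1)·(-1) + (-2)·(-2)) / 4 = 22/4 = 5.5

S is symmetric (S[j,i] = S[i,j]). Assembling:

S = [[7.2, -4.5],
 [-4.5, 5.5]]


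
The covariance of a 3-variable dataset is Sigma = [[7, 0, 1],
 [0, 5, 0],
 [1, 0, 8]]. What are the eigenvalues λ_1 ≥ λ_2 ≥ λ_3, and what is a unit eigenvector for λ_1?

Step 1 — characteristic polynomial p(λ) = det(λI - Sigma) = λ³ - tr·λ² + c_1·λ - det, where tr = trace, c_1 = sum of the principal 2×2 minors, det = det(Sigma):
  tr = 7 + 5 + 8 = 20,
  c_1 = (7·5 - (0)²) + (7·8 - (1)²) + (5·8 - (0)²) = 35 + 55 + 40 = 130,
  det = 7·(5·8 - (0)²) - (0)·((0)·8 - (0)·(1)) + (1)·((0)·(0) - 5·(1)) = 7·(40) - (0)·(0) + (1)·(-5) = 275.
  So p(λ) = λ³ - 20λ² + 130λ - 275.
Step 2 — look for an integer root (rational root theorem: any rational root is an integer divisor of 275). Testing λ = 5:
  p(5) = 125 - 500 + 650 - 275 = 0  ✓
  Dividing out (λ - 5): p(λ) = (λ - 5)(λ² - 15λ + 55).
Step 3 — remaining eigenvalues from the quadratic λ² - 15λ + 55 = 0:
  Δ = 15² - 4·55 = 225 - 220 = 5,  λ = (15 ± √5)/2 = (15 ± 2.2361)/2 ≈ 8.618 or 6.382.
  Sorted: λ_1 = 8.618,  λ_2 = 6.382,  λ_3 = 5  (check: sum = 20 = tr ✓).

Step 4 — unit eigenvector for λ_1 ≈ 8.618: v spans the null space of (Sigma - λ_1 I), whose rows are
  r_1 = (-1.618, 0, 1),  r_2 = (0, -3.618, 0),  r_3 = (1, 0, -0.618).
  v is orthogonal to every row, so take v ∝ r_1 × r_2 = ((0)·(0) - (1)·(-3.618), (1)·(0) - (-1.618)·(0), (-1.618)·(-3.618) - (0)·(0)) ≈ (3.618, 0, 5.8541).
  Let u = (3.618, 0, 5.8541).
  ||u|| = √((3.618)² + (0)² + (5.8541)²) = √(47.3607) ≈ 6.8819,  v_1 = u/||u|| ≈ (0.5257, 0, 0.8507) (||v_1|| = 1).

λ_1 = 8.618,  λ_2 = 6.382,  λ_3 = 5;  v_1 ≈ (0.5257, 0, 0.8507)


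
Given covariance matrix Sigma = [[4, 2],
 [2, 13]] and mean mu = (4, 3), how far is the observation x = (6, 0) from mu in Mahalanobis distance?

Step 1 — centre the observation: (x - mu) = (2, -3).

Step 2 — invert Sigma. det(Sigma) = 4·13 - (2)² = 48.
  Sigma^{-1} = (1/det) · [[d, -b], [-b, a]] = [[0.2708, -0.0417],
 [-0.0417, 0.0833]].

Step 3 — form the quadratic (x - mu)^T · Sigma^{-1} · (x - mu):
  Sigma^{-1} · (x - mu) = (0.6667, -0.3333).
  (x - mu)^T · [Sigma^{-1} · (x - mu)] = (2)·(0.6667) + (-3)·(-0.3333) = 2.3333.

Step 4 — take square root: d = √(2.3333) ≈ 1.5275.

d(x, mu) = √(2.3333) ≈ 1.5275


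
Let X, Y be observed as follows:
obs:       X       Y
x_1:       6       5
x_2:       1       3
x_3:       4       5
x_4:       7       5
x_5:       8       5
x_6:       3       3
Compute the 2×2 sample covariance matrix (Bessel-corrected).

Step 1 — column means:
  mean(X) = (6 + 1 + 4 + 7 + 8 + 3) / 6 = 29/6 = 4.8333
  mean(Y) = (5 + 3 + 5 + 5 + 5 + 3) / 6 = 26/6 = 4.3333

Step 2 — sample covariance S[i,j] = (1/(n-1)) · Σ_k (x_{k,i} - mean_i) · (x_{k,j} - mean_j), with n-1 = 5.
  S[X,X] = ((1.1667)·(1.1667) + (-3.8333)·(-3.8333) + (-0.8333)·(-0.8333) + (2.1667)·(2.1667) + (3.1667)·(3.1667) + (-1.8333)·(-1.8333)) / 5 = 34.8333/5 = 6.9667
  S[X,Y] = ((1.1667)·(0.6667) + (-3.8333)·(-1.3333) + (-0.8333)·(0.6667) + (2.1667)·(0.6667) + (3.1667)·(0.6667) + (-1.8333)·(-1.3333)) / 5 = 11.3333/5 = 2.2667
  S[Y,Y] = ((0.6667)·(0.6667) + (-1.3333)·(-1.3333) + (0.6667)·(0.6667) + (0.6667)·(0.6667) + (0.6667)·(0.6667) + (-1.3333)·(-1.3333)) / 5 = 5.3333/5 = 1.0667

S is symmetric (S[j,i] = S[i,j]). Assembling:

S = [[6.9667, 2.2667],
 [2.2667, 1.0667]]


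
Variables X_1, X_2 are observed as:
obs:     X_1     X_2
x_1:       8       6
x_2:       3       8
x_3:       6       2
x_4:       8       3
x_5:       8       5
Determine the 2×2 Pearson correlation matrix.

Step 1 — column means:
  mean(X_1) = (8 + 3 + 6 + 8 + 8) / 5 = 33/5 = 6.6
  mean(X_2) = (6 + 8 + 2 + 3 + 5) / 5 = 24/5 = 4.8

Step 2 — sample variances and covariances s[i,j] = (1/(n-1)) · Σ_k (x_{k,i} - mean_i) · (x_{k,j} - mean_j), with n-1 = 4:
  s[X_1,X_1] = ((1.4)·(1.4) + (-3.6)·(-3.6) + (-0.6)·(-0.6) + (1.4)·(1.4) + (1.4)·(1.4)) / 4 = 19.2/4 = 4.8
  s[X_1,X_2] = ((1.4)·(1.2) + (-3.6)·(3.2) + (-0.6)·(-2.8) + (1.4)·(-1.8) + (1.4)·(0.2)) / 4 = -10.4/4 = -2.6
  s[X_2,X_2] = ((1.2)·(1.2) + (3.2)·(3.2) + (-2.8)·(-2.8) + (-1.8)·(-1.8) + (0.2)·(0.2)) / 4 = 22.8/4 = 5.7
  Sample standard deviations s_i = √(s[i,i]):
  s(X_1) = √(4.8) = 2.1909
  s(X_2) = √(5.7) = 2.3875

Step 3 — r_{ij} = s_{ij} / (s_i · s_j):
  r[X_1,X_1] = 1 (diagonal).
  r[X_1,X_2] = -2.6 / (2.1909 · 2.3875) = -2.6 / 5.2307 = -0.4971
  r[X_2,X_2] = 1 (diagonal).

R is symmetric with unit diagonal. Assembling:

R = [[1, -0.4971],
 [-0.4971, 1]]


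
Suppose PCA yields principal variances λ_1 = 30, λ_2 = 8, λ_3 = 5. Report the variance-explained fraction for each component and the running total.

Step 1 — total variance = trace(Sigma) = Σ λ_i = 30 + 8 + 5 = 43.

Step 2 — fraction explained by component i = λ_i / Σ λ:
  PC1: 30/43 = 0.6977
  PC2: 8/43 = 0.186
  PC3: 5/43 = 0.1163

Step 3 — cumulative fraction after k components = (λ_1 + ... + λ_k) / Σ λ:
  k = 1: 30/43 = 0.6977
  k = 2: (30 + 8)/43 = 38/43 = 0.8837
  k = 3: (30 + 8 + 5)/43 = 43/43 = 1

Summary (fraction, with percent):

explained: PC1 0.6977 (69.77%), PC2 0.186 (18.6%), PC3 0.1163 (11.63%);  cumulative: 0.6977, 0.8837, 1


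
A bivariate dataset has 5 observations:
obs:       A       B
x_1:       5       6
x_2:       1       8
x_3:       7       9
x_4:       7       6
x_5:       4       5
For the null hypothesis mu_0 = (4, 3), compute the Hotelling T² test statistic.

Step 1 — sample mean vector:
  mean(A) = (5 + 1 + 7 + 7 + 4) / 5 = 24/5 = 4.8
  mean(B) = (6 + 8 + 9 + 6 + 5) / 5 = 34/5 = 6.8
  x̄ = (4.8, 6.8),  deviation x̄ - mu_0 = (4.8, 6.8) - (4, 3) = (0.8, 3.8).

Step 2 — sample covariance matrix, S[i,j] = (1/(n-1)) · Σ_k (x_{k,i} - mean_i) · (x_{k,j} - mean_j), divisor n-1 = 4:
  S[A,A] = ((0.2)·(0.2) + (-3.8)·(-3.8) + (2.2)·(2.2) + (2.2)·(2.2) + (-0.8)·(-0.8)) / 4 = 24.8/4 = 6.2
  S[A,B] = ((0.2)·(-0.8) + (-3.8)·(1.2) + (2.2)·(2.2) + (2.2)·(-0.8) + (-0.8)·(-1.8)) / 4 = -0.2/4 = -0.05
  S[B,B] = ((-0.8)·(-0.8) + (1.2)·(1.2) + (2.2)·(2.2) + (-0.8)·(-0.8) + (-1.8)·(-1.8)) / 4 = 10.8/4 = 2.7
  S = [[6.2, -0.05],
 [-0.05, 2.7]].

Step 3 — invert S. det(S) = 6.2·2.7 - (-0.05)² = 16.7375.
  S^{-1} = (1/det) · [[d, -b], [-b, a]] = [[0.1613, 0.003],
 [0.003, 0.3704]].

Step 4 — quadratic form (x̄ - mu_0)^T · S^{-1} · (x̄ - mu_0):
  S^{-1} · (x̄ - mu_0) = (0.1404, 1.41),
  (x̄ - mu_0)^T · [...] = (0.8)·(0.1404) + (3.8)·(1.41) = 5.4704.

Step 5 — scale by n: T² = 5 · 5.4704 = 27.3518.

T² ≈ 27.3518


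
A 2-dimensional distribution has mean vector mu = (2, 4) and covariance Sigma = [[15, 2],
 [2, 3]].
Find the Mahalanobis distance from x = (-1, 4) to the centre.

Step 1 — centre the observation: (x - mu) = (-3, 0).

Step 2 — invert Sigma. det(Sigma) = 15·3 - (2)² = 41.
  Sigma^{-1} = (1/det) · [[d, -b], [-b, a]] = [[0.0732, -0.0488],
 [-0.0488, 0.3659]].

Step 3 — form the quadratic (x - mu)^T · Sigma^{-1} · (x - mu):
  Sigma^{-1} · (x - mu) = (-0.2195, 0.1463).
  (x - mu)^T · [Sigma^{-1} · (x - mu)] = (-3)·(-0.2195) + (0)·(0.1463) = 0.6585.

Step 4 — take square root: d = √(0.6585) ≈ 0.8115.

d(x, mu) = √(0.6585) ≈ 0.8115


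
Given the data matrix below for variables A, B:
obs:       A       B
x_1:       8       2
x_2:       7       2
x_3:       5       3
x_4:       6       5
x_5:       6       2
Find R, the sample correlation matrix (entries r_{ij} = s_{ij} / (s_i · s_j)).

Step 1 — column means:
  mean(A) = (8 + 7 + 5 + 6 + 6) / 5 = 32/5 = 6.4
  mean(B) = (2 + 2 + 3 + 5 + 2) / 5 = 14/5 = 2.8

Step 2 — sample variances and covariances s[i,j] = (1/(n-1)) · Σ_k (x_{k,i} - mean_i) · (x_{k,j} - mean_j), with n-1 = 4:
  s[A,A] = ((1.6)·(1.6) + (0.6)·(0.6) + (-1.4)·(-1.4) + (-0.4)·(-0.4) + (-0.4)·(-0.4)) / 4 = 5.2/4 = 1.3
  s[A,B] = ((1.6)·(-0.8) + (0.6)·(-0.8) + (-1.4)·(0.2) + (-0.4)·(2.2) + (-0.4)·(-0.8)) / 4 = -2.6/4 = -0.65
  s[B,B] = ((-0.8)·(-0.8) + (-0.8)·(-0.8) + (0.2)·(0.2) + (2.2)·(2.2) + (-0.8)·(-0.8)) / 4 = 6.8/4 = 1.7
  Sample standard deviations s_i = √(s[i,i]):
  s(A) = √(1.3) = 1.1402
  s(B) = √(1.7) = 1.3038

Step 3 — r_{ij} = s_{ij} / (s_i · s_j):
  r[A,A] = 1 (diagonal).
  r[A,B] = -0.65 / (1.1402 · 1.3038) = -0.65 / 1.4866 = -0.4372
  r[B,B] = 1 (diagonal).

R is symmetric with unit diagonal. Assembling:

R = [[1, -0.4372],
 [-0.4372, 1]]


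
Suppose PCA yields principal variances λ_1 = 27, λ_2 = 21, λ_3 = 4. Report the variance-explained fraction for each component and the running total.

Step 1 — total variance = trace(Sigma) = Σ λ_i = 27 + 21 + 4 = 52.

Step 2 — fraction explained by component i = λ_i / Σ λ:
  PC1: 27/52 = 0.5192
  PC2: 21/52 = 0.4038
  PC3: 4/52 = 0.0769

Step 3 — cumulative fraction after k components = (λ_1 + ... + λ_k) / Σ λ:
  k = 1: 27/52 = 0.5192
  k = 2: (27 + 21)/52 = 48/52 = 0.9231
  k = 3: (27 + 21 + 4)/52 = 52/52 = 1

Summary (fraction, with percent):

explained: PC1 0.5192 (51.92%), PC2 0.4038 (40.38%), PC3 0.0769 (7.69%);  cumulative: 0.5192, 0.9231, 1


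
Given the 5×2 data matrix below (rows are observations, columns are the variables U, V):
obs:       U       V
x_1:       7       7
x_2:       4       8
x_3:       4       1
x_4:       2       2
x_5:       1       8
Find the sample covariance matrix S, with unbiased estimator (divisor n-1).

Step 1 — column means:
  mean(U) = (7 + 4 + 4 + 2 + 1) / 5 = 18/5 = 3.6
  mean(V) = (7 + 8 + 1 + 2 + 8) / 5 = 26/5 = 5.2

Step 2 — sample covariance S[i,j] = (1/(n-1)) · Σ_k (x_{k,i} - mean_i) · (x_{k,j} - mean_j), with n-1 = 4.
  S[U,U] = ((3.4)·(3.4) + (0.4)·(0.4) + (0.4)·(0.4) + (-1.6)·(-1.6) + (-2.6)·(-2.6)) / 4 = 21.2/4 = 5.3
  S[U,V] = ((3.4)·(1.8) + (0.4)·(2.8) + (0.4)·(-4.2) + (-1.6)·(-3.2) + (-2.6)·(2.8)) / 4 = 3.4/4 = 0.85
  S[V,V] = ((1.8)·(1.8) + (2.8)·(2.8) + (-4.2)·(-4.2) + (-3.2)·(-3.2) + (2.8)·(2.8)) / 4 = 46.8/4 = 11.7

S is symmetric (S[j,i] = S[i,j]). Assembling:

S = [[5.3, 0.85],
 [0.85, 11.7]]


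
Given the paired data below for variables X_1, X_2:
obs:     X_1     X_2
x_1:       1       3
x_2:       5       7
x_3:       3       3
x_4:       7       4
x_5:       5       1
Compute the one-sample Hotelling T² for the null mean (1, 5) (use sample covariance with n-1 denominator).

Step 1 — sample mean vector:
  mean(X_1) = (1 + 5 + 3 + 7 + 5) / 5 = 21/5 = 4.2
  mean(X_2) = (3 + 7 + 3 + 4 + 1) / 5 = 18/5 = 3.6
  x̄ = (4.2, 3.6),  deviation x̄ - mu_0 = (4.2, 3.6) - (1, 5) = (3.2, -1.4).

Step 2 — sample covariance matrix, S[i,j] = (1/(n-1)) · Σ_k (x_{k,i} - mean_i) · (x_{k,j} - mean_j), divisor n-1 = 4:
  S[X_1,X_1] = ((-3.2)·(-3.2) + (0.8)·(0.8) + (-1.2)·(-1.2) + (2.8)·(2.8) + (0.8)·(0.8)) / 4 = 20.8/4 = 5.2
  S[X_1,X_2] = ((-3.2)·(-0.6) + (0.8)·(3.4) + (-1.2)·(-0.6) + (2.8)·(0.4) + (0.8)·(-2.6)) / 4 = 4.4/4 = 1.1
  S[X_2,X_2] = ((-0.6)·(-0.6) + (3.4)·(3.4) + (-0.6)·(-0.6) + (0.4)·(0.4) + (-2.6)·(-2.6)) / 4 = 19.2/4 = 4.8
  S = [[5.2, 1.1],
 [1.1, 4.8]].

Step 3 — invert S. det(S) = 5.2·4.8 - (1.1)² = 23.75.
  S^{-1} = (1/det) · [[d, -b], [-b, a]] = [[0.2021, -0.0463],
 [-0.0463, 0.2189]].

Step 4 — quadratic form (x̄ - mu_0)^T · S^{-1} · (x̄ - mu_0):
  S^{-1} · (x̄ - mu_0) = (0.7116, -0.4547),
  (x̄ - mu_0)^T · [...] = (3.2)·(0.7116) + (-1.4)·(-0.4547) = 2.9137.

Step 5 — scale by n: T² = 5 · 2.9137 = 14.5684.

T² ≈ 14.5684


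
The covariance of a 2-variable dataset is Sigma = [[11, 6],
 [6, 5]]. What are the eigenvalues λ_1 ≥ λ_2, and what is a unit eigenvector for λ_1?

Step 1 — characteristic polynomial of 2×2 Sigma:
  det(Sigma - λI) = λ² - trace · λ + det = 0.
  trace = 11 + 5 = 16, det = 11·5 - (6)² = 19.
Step 2 — discriminant:
  Δ = trace² - 4·det = 256 - 76 = 180.
Step 3 — eigenvalues:
  λ = (trace ± √Δ)/2 = (16 ± 13.4164)/2,
  λ_1 = 14.7082,  λ_2 = 1.2918.

Step 4 — unit eigenvector for λ_1: solve (Sigma - λ_1 I)v = 0. First row:
  (11 - 14.7082)·v_x + (6)·v_y = 0, i.e. (-3.7082)·v_x + (6)·v_y = 0,
  so v ∝ (b, λ_1 - a) = (6, 3.7082) = u.
  ||u|| = √((6)² + (3.7082)²) = √(49.7508) ≈ 7.0534,
  v_1 = u/||u|| ≈ (0.8507, 0.5257) (||v_1|| = 1).

λ_1 = 14.7082,  λ_2 = 1.2918;  v_1 ≈ (0.8507, 0.5257)
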